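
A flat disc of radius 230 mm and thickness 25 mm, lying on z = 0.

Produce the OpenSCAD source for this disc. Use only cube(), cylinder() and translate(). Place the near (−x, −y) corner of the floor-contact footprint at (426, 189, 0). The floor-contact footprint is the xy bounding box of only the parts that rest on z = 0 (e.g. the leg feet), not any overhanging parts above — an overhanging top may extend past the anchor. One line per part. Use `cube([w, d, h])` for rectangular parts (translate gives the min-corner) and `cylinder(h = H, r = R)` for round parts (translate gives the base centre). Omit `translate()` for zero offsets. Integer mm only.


translate([656, 419, 0]) cylinder(h = 25, r = 230);


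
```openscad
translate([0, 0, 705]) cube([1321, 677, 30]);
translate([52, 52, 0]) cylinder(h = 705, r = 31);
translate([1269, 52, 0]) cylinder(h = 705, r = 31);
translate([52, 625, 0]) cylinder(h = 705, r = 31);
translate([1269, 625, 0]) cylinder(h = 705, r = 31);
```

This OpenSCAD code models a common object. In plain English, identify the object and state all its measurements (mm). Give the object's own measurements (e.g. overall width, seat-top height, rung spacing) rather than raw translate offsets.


A table: top 1321 mm (x) × 677 mm (y), 30 mm thick, upper face at z = 735 mm, on four round legs of 62 mm diameter, each leg's bounding box inset 21 mm from the nearest pair of top edges from z = 0 to the bottom of the top.


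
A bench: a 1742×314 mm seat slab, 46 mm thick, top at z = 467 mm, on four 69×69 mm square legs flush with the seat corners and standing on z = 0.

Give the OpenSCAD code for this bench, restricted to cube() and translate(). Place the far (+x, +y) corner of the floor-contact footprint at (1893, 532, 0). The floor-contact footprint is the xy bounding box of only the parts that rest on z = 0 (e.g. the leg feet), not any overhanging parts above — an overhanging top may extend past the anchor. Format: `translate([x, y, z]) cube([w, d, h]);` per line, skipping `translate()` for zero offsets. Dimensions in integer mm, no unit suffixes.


translate([151, 218, 421]) cube([1742, 314, 46]);
translate([151, 218, 0]) cube([69, 69, 421]);
translate([151, 463, 0]) cube([69, 69, 421]);
translate([1824, 218, 0]) cube([69, 69, 421]);
translate([1824, 463, 0]) cube([69, 69, 421]);


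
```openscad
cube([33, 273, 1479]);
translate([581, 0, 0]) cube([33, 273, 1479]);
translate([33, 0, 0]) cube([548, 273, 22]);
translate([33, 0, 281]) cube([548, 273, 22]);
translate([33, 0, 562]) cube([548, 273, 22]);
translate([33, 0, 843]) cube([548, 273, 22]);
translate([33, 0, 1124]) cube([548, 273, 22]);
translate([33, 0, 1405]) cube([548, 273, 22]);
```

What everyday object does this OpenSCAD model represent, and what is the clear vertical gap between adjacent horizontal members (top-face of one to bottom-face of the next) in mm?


A bookshelf. The clear shelf gap is 259 mm.

Two tall side panels with 6 horizontal boards between them — a bookshelf. The first two shelf undersides are at z = 0 and z = 281; with shelf thickness 22, the clear gap is 281 − 0 − 22 = 259 mm.


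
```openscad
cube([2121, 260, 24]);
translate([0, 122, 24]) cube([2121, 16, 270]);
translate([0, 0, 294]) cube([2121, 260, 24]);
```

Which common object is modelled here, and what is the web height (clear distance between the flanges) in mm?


An I-beam. The web height is 270 mm.

Two wide flanges with a thin centred web — an I-beam. Overall 318 mm minus two 24 mm flanges gives a web of 318 − 2·24 = 270 mm.


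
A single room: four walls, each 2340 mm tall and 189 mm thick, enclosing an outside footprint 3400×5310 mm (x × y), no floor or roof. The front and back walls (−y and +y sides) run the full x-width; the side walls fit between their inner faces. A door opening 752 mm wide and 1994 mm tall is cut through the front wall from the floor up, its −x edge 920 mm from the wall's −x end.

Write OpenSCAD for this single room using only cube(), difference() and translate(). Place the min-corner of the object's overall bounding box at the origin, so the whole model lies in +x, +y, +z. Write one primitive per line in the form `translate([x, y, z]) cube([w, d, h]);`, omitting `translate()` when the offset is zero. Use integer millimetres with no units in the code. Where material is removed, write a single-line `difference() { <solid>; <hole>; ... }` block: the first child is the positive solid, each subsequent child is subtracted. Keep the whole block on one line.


difference() { cube([3400, 189, 2340]); translate([920, 0, 0]) cube([752, 189, 1994]); }
translate([0, 5121, 0]) cube([3400, 189, 2340]);
translate([0, 189, 0]) cube([189, 4932, 2340]);
translate([3211, 189, 0]) cube([189, 4932, 2340]);


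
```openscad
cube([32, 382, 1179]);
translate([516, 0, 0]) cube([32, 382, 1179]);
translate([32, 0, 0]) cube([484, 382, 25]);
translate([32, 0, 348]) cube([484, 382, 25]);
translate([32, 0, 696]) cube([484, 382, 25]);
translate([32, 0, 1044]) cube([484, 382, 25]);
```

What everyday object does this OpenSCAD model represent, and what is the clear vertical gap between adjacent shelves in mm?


A bookshelf. The clear shelf gap is 323 mm.

Two tall side panels with 4 horizontal boards between them — a bookshelf. The first two shelf undersides are at z = 0 and z = 348; with shelf thickness 25, the clear gap is 348 − 0 − 25 = 323 mm.


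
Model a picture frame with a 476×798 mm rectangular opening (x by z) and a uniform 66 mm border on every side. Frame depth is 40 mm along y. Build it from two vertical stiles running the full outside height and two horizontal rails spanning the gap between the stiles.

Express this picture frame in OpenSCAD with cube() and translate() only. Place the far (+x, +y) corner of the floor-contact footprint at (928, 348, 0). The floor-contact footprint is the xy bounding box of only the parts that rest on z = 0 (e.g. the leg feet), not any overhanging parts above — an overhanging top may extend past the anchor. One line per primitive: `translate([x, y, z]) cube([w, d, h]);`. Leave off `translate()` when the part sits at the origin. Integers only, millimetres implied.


translate([320, 308, 0]) cube([66, 40, 930]);
translate([862, 308, 0]) cube([66, 40, 930]);
translate([386, 308, 0]) cube([476, 40, 66]);
translate([386, 308, 864]) cube([476, 40, 66]);


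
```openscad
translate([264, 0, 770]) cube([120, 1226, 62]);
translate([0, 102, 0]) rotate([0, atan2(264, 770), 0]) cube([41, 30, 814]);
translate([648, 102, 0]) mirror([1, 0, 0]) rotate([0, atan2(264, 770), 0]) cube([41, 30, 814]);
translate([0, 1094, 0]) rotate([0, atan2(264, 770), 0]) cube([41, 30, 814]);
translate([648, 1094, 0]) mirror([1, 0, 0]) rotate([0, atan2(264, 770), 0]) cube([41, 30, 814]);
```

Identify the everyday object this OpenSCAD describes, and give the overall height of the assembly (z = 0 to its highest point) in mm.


A sawhorse. The overall height is 832 mm.

A beam across two mirrored pairs of raked legs — a sawhorse. The beam's underside is at z = 770 (matching the legs' vertical rise in atan2(264, 770)) and the beam is 62 mm tall, so its top is at 770 + 62 = 832 mm. The raked legs top out at the beam's underside, so that is the highest point.


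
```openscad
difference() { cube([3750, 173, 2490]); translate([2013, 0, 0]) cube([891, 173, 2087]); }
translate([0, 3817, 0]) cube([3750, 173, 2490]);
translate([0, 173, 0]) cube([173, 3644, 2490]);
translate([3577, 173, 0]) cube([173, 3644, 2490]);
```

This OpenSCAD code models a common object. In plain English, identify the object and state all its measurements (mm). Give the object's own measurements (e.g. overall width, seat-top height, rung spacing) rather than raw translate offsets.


A single room: four walls, each 2490 mm tall and 173 mm thick, enclosing an outside footprint 3750×3990 mm (x × y), no floor or roof. The front and back walls (−y and +y sides) run the full x-width; the side walls fit between their inner faces. A door opening 891 mm wide and 2087 mm tall is cut through the front wall from the floor up, its −x edge 2013 mm from the wall's −x end.


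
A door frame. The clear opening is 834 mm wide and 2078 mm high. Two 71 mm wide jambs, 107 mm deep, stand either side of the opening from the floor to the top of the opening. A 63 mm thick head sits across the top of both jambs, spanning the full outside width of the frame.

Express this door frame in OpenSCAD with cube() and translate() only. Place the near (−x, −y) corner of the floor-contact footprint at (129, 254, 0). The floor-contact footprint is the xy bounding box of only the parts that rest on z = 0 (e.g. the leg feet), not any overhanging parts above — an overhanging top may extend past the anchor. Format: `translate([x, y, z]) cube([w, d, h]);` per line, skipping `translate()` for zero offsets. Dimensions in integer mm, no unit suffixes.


translate([129, 254, 0]) cube([71, 107, 2078]);
translate([1034, 254, 0]) cube([71, 107, 2078]);
translate([129, 254, 2078]) cube([976, 107, 63]);


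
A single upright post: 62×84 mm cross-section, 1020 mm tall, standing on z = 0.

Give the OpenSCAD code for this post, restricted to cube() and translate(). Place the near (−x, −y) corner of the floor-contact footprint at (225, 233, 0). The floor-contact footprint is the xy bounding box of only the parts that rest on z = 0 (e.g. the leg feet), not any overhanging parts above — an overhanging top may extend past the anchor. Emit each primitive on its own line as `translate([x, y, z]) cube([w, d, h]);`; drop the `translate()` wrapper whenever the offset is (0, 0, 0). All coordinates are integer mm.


translate([225, 233, 0]) cube([62, 84, 1020]);


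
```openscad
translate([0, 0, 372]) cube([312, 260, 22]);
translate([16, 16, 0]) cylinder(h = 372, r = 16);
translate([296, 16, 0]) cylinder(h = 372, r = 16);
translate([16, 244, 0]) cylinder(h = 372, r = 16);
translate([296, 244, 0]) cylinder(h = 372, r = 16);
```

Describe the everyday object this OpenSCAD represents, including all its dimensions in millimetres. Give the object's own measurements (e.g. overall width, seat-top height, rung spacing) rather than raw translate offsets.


A simple wooden stool: a rectangular seat 312 mm (x) by 260 mm (y), 22 mm thick, top face at z = 394 mm, on four round legs, each 32 mm in diameter. The legs rest on z = 0, each leg's axis is inset half a diameter from the nearest pair of seat edges (so the leg's bounding box is flush with the corner).


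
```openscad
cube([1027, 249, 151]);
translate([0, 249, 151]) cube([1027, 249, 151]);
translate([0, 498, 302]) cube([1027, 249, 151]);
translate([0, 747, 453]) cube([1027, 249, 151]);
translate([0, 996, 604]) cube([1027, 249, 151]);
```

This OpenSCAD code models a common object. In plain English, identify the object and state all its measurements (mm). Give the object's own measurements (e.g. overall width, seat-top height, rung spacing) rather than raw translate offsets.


A straight staircase of 5 solid steps. Each step is 1027 mm wide (x), 249 mm deep (y, the going) and 151 mm tall (the rise). The first step rests on the floor; each subsequent step sits one going further in +y and one rise higher in +z, directly behind and above the previous step with no overlap.


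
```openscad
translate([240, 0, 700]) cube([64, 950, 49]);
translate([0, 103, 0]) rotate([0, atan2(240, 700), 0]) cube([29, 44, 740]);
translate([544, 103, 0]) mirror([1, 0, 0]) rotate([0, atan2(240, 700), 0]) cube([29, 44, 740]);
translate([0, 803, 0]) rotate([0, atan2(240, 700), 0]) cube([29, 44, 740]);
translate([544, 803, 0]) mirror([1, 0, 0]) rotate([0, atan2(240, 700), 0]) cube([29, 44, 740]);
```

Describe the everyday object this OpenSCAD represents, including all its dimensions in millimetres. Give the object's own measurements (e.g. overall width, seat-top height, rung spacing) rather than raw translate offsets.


A sawhorse. A 64×950×49 mm beam (x, y, z) sits on two A-frame leg pairs. Each pair is two raked legs of 29×44 mm section (44 mm along y) splaying symmetrically in x. Each leg rises 700 mm vertically over 240 mm of horizontal reach and is 740 mm long along its own axis. Every leg's outer bottom edge rests on the floor and its outer top edge meets a bottom edge of the beam — the left legs (tilting toward +x) meet the beam's −x bottom edge, the right legs (their mirror images, tilting toward −x) meet its +x bottom edge — so the leg tops tuck under the beam, the beam's underside is 700 mm above the floor, and the feet are 544 mm apart outside-to-outside with the beam centred between them. The two leg pairs are set in 103 mm from either end of the beam.


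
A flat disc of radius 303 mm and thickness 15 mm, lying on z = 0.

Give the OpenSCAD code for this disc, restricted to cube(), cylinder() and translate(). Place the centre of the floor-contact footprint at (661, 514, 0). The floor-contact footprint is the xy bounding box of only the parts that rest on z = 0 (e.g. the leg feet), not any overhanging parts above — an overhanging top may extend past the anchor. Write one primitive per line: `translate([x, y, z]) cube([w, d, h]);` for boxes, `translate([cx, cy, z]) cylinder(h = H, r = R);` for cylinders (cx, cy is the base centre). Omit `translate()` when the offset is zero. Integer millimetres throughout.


translate([661, 514, 0]) cylinder(h = 15, r = 303);


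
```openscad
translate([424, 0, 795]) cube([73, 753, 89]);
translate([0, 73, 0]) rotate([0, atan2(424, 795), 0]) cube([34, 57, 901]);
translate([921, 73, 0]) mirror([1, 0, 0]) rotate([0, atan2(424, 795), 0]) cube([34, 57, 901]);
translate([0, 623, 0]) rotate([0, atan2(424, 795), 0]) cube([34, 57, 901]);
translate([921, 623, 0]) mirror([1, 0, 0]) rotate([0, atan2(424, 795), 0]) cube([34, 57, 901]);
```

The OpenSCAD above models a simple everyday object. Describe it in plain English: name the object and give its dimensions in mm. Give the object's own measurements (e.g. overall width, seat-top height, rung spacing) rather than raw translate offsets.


A sawhorse. A 73×753×89 mm beam (x, y, z) sits on two A-frame leg pairs. Each pair is two raked legs of 34×57 mm section (57 mm along y) splaying symmetrically in x. Each leg rises 795 mm vertically over 424 mm of horizontal reach and is 901 mm long along its own axis. Every leg's outer bottom edge rests on the floor and its outer top edge meets a bottom edge of the beam — the left legs (tilting toward +x) meet the beam's −x bottom edge, the right legs (their mirror images, tilting toward −x) meet its +x bottom edge — so the leg tops tuck under the beam, the beam's underside is 795 mm above the floor, and the feet are 921 mm apart outside-to-outside with the beam centred between them. The two leg pairs are set in 73 mm from either end of the beam.


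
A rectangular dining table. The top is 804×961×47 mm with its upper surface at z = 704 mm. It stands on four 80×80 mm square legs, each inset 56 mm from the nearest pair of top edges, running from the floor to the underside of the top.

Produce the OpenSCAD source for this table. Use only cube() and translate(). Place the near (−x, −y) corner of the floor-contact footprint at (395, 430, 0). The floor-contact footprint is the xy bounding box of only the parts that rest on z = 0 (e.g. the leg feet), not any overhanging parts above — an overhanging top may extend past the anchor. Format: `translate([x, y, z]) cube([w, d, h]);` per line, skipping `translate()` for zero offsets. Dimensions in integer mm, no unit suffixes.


translate([339, 374, 657]) cube([804, 961, 47]);
translate([395, 430, 0]) cube([80, 80, 657]);
translate([1007, 430, 0]) cube([80, 80, 657]);
translate([395, 1199, 0]) cube([80, 80, 657]);
translate([1007, 1199, 0]) cube([80, 80, 657]);


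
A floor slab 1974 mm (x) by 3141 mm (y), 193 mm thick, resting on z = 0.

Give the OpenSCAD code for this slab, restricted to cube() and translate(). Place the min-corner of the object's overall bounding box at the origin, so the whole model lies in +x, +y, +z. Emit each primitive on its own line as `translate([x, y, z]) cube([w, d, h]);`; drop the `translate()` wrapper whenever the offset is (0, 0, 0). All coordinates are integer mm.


cube([1974, 3141, 193]);


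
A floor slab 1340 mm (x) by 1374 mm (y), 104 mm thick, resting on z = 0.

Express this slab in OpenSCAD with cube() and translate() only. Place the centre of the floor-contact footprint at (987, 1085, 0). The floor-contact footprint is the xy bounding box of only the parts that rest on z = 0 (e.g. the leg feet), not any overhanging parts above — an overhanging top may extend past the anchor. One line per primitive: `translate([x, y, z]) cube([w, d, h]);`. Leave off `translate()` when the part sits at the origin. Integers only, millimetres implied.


translate([317, 398, 0]) cube([1340, 1374, 104]);


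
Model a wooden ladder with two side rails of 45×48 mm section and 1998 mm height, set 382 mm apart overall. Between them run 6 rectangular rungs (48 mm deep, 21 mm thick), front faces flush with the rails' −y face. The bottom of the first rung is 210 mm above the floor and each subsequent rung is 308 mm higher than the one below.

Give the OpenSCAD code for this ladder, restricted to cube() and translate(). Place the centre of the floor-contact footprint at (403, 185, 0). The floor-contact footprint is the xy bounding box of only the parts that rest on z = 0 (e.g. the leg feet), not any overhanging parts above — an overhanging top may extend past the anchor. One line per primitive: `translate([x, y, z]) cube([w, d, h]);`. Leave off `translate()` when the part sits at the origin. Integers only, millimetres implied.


translate([212, 161, 0]) cube([45, 48, 1998]);
translate([549, 161, 0]) cube([45, 48, 1998]);
translate([257, 161, 210]) cube([292, 48, 21]);
translate([257, 161, 518]) cube([292, 48, 21]);
translate([257, 161, 826]) cube([292, 48, 21]);
translate([257, 161, 1134]) cube([292, 48, 21]);
translate([257, 161, 1442]) cube([292, 48, 21]);
translate([257, 161, 1750]) cube([292, 48, 21]);


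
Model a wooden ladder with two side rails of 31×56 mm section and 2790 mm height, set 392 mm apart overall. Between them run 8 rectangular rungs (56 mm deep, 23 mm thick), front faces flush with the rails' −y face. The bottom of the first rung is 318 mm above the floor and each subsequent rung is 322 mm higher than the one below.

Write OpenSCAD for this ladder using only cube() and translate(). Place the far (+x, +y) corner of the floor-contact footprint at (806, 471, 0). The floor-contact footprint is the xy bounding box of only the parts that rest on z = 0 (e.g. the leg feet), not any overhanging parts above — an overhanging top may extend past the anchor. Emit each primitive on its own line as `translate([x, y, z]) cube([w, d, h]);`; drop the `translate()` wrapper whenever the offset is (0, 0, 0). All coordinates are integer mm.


translate([414, 415, 0]) cube([31, 56, 2790]);
translate([775, 415, 0]) cube([31, 56, 2790]);
translate([445, 415, 318]) cube([330, 56, 23]);
translate([445, 415, 640]) cube([330, 56, 23]);
translate([445, 415, 962]) cube([330, 56, 23]);
translate([445, 415, 1284]) cube([330, 56, 23]);
translate([445, 415, 1606]) cube([330, 56, 23]);
translate([445, 415, 1928]) cube([330, 56, 23]);
translate([445, 415, 2250]) cube([330, 56, 23]);
translate([445, 415, 2572]) cube([330, 56, 23]);


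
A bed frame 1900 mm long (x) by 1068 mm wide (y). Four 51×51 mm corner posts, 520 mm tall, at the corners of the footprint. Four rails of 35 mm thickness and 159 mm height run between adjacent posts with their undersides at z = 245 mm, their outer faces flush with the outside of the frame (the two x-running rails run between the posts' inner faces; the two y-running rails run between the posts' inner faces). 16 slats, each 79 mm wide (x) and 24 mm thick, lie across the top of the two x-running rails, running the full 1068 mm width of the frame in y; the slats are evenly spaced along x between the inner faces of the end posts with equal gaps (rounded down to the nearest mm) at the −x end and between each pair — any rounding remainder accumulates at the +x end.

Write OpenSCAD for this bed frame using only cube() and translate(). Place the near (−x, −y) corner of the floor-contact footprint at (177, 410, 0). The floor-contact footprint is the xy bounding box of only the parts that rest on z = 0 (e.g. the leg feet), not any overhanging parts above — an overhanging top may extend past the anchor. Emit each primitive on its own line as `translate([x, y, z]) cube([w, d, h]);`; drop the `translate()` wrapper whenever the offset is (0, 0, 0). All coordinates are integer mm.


translate([177, 410, 0]) cube([51, 51, 520]);
translate([177, 1427, 0]) cube([51, 51, 520]);
translate([2026, 410, 0]) cube([51, 51, 520]);
translate([2026, 1427, 0]) cube([51, 51, 520]);
translate([228, 410, 245]) cube([1798, 35, 159]);
translate([228, 1443, 245]) cube([1798, 35, 159]);
translate([177, 461, 245]) cube([35, 966, 159]);
translate([2042, 461, 245]) cube([35, 966, 159]);
translate([259, 410, 404]) cube([79, 1068, 24]);
translate([369, 410, 404]) cube([79, 1068, 24]);
translate([479, 410, 404]) cube([79, 1068, 24]);
translate([589, 410, 404]) cube([79, 1068, 24]);
translate([699, 410, 404]) cube([79, 1068, 24]);
translate([809, 410, 404]) cube([79, 1068, 24]);
translate([919, 410, 404]) cube([79, 1068, 24]);
translate([1029, 410, 404]) cube([79, 1068, 24]);
translate([1139, 410, 404]) cube([79, 1068, 24]);
translate([1249, 410, 404]) cube([79, 1068, 24]);
translate([1359, 410, 404]) cube([79, 1068, 24]);
translate([1469, 410, 404]) cube([79, 1068, 24]);
translate([1579, 410, 404]) cube([79, 1068, 24]);
translate([1689, 410, 404]) cube([79, 1068, 24]);
translate([1799, 410, 404]) cube([79, 1068, 24]);
translate([1909, 410, 404]) cube([79, 1068, 24]);


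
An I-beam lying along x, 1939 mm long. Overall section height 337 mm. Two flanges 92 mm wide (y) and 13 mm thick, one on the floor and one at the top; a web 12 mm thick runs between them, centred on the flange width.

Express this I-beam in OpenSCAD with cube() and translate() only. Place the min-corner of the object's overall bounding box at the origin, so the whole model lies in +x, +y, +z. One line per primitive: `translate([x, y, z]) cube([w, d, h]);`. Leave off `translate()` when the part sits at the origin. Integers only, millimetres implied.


cube([1939, 92, 13]);
translate([0, 40, 13]) cube([1939, 12, 311]);
translate([0, 0, 324]) cube([1939, 92, 13]);


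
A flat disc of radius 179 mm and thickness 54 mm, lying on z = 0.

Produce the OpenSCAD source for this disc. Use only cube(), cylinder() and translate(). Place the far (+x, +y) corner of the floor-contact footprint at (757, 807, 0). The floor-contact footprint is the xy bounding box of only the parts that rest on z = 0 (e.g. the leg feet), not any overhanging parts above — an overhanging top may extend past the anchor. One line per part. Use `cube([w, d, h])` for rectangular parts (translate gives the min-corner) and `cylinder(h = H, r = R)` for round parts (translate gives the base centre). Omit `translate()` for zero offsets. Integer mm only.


translate([578, 628, 0]) cylinder(h = 54, r = 179);


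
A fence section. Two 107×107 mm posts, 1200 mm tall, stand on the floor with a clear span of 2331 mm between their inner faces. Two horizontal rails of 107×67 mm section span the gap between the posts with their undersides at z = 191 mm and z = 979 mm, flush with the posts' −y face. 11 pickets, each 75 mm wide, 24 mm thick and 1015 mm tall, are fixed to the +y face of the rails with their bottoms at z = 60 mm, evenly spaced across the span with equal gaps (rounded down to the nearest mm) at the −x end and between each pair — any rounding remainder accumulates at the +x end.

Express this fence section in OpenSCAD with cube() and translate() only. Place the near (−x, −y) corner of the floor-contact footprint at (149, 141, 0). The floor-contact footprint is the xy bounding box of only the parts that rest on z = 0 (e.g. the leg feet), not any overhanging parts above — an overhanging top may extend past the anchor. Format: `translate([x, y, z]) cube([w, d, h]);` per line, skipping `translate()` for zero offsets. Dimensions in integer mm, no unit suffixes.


translate([149, 141, 0]) cube([107, 107, 1200]);
translate([2587, 141, 0]) cube([107, 107, 1200]);
translate([256, 141, 191]) cube([2331, 107, 67]);
translate([256, 141, 979]) cube([2331, 107, 67]);
translate([381, 248, 60]) cube([75, 24, 1015]);
translate([581, 248, 60]) cube([75, 24, 1015]);
translate([781, 248, 60]) cube([75, 24, 1015]);
translate([981, 248, 60]) cube([75, 24, 1015]);
translate([1181, 248, 60]) cube([75, 24, 1015]);
translate([1381, 248, 60]) cube([75, 24, 1015]);
translate([1581, 248, 60]) cube([75, 24, 1015]);
translate([1781, 248, 60]) cube([75, 24, 1015]);
translate([1981, 248, 60]) cube([75, 24, 1015]);
translate([2181, 248, 60]) cube([75, 24, 1015]);
translate([2381, 248, 60]) cube([75, 24, 1015]);


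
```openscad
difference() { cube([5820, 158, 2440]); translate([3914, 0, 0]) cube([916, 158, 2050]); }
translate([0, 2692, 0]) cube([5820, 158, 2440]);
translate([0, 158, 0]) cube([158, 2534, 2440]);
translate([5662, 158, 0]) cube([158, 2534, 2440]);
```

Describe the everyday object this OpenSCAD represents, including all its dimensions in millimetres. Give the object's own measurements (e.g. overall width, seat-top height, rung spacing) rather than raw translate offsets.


A single room: four walls, each 2440 mm tall and 158 mm thick, enclosing an outside footprint 5820×2850 mm (x × y), no floor or roof. The front and back walls (−y and +y sides) run the full x-width; the side walls fit between their inner faces. A door opening 916 mm wide and 2050 mm tall is cut through the front wall from the floor up, its −x edge 3914 mm from the wall's −x end.


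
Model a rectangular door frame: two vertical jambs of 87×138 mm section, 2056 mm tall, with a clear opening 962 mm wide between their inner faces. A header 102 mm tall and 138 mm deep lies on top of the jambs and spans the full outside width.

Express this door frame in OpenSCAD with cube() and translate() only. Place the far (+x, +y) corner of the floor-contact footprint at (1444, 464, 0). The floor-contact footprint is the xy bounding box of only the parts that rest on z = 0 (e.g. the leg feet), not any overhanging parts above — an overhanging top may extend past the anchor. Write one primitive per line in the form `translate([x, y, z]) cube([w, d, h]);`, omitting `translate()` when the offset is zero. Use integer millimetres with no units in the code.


translate([308, 326, 0]) cube([87, 138, 2056]);
translate([1357, 326, 0]) cube([87, 138, 2056]);
translate([308, 326, 2056]) cube([1136, 138, 102]);


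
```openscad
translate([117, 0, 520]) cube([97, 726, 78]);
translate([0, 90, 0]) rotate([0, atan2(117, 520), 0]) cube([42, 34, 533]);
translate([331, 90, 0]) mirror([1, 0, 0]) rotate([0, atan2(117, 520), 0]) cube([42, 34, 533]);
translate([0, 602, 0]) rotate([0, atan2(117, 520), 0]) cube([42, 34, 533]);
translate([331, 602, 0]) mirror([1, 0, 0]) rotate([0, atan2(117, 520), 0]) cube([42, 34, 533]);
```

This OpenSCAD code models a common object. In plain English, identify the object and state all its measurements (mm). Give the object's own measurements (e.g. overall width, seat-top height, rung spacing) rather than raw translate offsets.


A sawhorse. A 97×726×78 mm beam (x, y, z) sits on two A-frame leg pairs. Each pair is two raked legs of 42×34 mm section (34 mm along y) splaying symmetrically in x. Each leg rises 520 mm vertically over 117 mm of horizontal reach and is 533 mm long along its own axis. Every leg's outer bottom edge rests on the floor and its outer top edge meets a bottom edge of the beam — the left legs (tilting toward +x) meet the beam's −x bottom edge, the right legs (their mirror images, tilting toward −x) meet its +x bottom edge — so the leg tops tuck under the beam, the beam's underside is 520 mm above the floor, and the feet are 331 mm apart outside-to-outside with the beam centred between them. The two leg pairs are set in 90 mm from either end of the beam.


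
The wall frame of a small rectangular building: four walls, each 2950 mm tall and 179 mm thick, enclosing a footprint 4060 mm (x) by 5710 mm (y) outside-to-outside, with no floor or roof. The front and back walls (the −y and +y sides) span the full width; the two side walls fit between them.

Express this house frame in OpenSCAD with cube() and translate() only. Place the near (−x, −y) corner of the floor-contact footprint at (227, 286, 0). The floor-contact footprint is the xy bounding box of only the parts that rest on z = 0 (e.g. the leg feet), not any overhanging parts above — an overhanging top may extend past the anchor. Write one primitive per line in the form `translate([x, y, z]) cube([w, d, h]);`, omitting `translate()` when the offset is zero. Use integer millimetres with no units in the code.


translate([227, 286, 0]) cube([4060, 179, 2950]);
translate([227, 5817, 0]) cube([4060, 179, 2950]);
translate([227, 465, 0]) cube([179, 5352, 2950]);
translate([4108, 465, 0]) cube([179, 5352, 2950]);


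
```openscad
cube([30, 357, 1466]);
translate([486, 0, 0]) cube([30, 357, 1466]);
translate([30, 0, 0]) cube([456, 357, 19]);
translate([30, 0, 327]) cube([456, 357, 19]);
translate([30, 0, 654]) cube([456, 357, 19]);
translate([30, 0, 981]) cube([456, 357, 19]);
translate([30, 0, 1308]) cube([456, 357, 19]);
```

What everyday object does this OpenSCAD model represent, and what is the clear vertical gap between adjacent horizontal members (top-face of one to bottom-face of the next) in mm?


A bookshelf. The clear shelf gap is 308 mm.

Two tall side panels with 5 horizontal boards between them — a bookshelf. The first two shelf undersides are at z = 0 and z = 327; with shelf thickness 19, the clear gap is 327 − 0 − 19 = 308 mm.


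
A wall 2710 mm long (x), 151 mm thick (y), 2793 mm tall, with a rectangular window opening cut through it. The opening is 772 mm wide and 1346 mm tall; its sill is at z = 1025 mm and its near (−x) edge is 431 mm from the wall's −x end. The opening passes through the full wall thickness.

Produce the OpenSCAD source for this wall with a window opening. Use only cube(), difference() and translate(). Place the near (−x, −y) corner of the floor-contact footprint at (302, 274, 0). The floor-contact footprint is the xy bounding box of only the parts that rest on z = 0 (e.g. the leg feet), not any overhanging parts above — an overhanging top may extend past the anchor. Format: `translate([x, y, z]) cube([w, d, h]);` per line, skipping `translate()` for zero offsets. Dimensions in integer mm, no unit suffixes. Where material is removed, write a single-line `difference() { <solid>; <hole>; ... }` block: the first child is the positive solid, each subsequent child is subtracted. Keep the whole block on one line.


difference() { translate([302, 274, 0]) cube([2710, 151, 2793]); translate([733, 274, 1025]) cube([772, 151, 1346]); }


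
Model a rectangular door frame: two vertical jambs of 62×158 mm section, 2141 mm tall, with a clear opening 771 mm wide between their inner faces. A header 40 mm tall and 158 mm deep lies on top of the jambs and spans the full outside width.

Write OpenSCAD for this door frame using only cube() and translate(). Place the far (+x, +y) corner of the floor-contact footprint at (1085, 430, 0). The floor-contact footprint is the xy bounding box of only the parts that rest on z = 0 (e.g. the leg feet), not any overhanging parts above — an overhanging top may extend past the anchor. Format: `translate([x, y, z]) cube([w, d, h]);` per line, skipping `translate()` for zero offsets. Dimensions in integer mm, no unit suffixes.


translate([190, 272, 0]) cube([62, 158, 2141]);
translate([1023, 272, 0]) cube([62, 158, 2141]);
translate([190, 272, 2141]) cube([895, 158, 40]);


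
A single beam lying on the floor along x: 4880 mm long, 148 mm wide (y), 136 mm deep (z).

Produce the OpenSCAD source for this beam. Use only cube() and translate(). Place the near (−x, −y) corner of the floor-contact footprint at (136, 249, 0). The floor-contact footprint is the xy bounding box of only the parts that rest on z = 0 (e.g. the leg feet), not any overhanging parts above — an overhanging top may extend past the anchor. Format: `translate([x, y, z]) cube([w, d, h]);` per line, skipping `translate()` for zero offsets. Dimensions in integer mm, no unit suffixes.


translate([136, 249, 0]) cube([4880, 148, 136]);


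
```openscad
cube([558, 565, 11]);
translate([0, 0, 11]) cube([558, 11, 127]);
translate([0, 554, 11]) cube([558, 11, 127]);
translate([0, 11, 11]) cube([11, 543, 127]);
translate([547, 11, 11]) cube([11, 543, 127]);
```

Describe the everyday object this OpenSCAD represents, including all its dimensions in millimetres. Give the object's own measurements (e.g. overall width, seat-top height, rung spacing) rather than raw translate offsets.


An open-topped rectangular box: outside dimensions 558×565×138 mm, with a uniform wall and base thickness of 11 mm. The base is a full 558×565 slab on the floor; four walls sit on top of the base. The front and back walls (the −y and +y sides) span the full width; the two side walls fit between them.


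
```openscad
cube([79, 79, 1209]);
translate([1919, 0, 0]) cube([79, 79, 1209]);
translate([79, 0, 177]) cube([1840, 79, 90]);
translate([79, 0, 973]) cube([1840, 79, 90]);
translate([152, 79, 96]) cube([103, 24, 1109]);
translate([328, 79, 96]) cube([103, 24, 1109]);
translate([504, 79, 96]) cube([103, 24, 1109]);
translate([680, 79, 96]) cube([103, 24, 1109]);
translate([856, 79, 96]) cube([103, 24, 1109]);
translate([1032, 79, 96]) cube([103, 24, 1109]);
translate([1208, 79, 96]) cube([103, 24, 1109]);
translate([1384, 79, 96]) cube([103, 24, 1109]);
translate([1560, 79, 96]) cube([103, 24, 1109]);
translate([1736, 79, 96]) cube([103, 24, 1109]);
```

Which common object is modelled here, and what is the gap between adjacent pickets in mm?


A fence section. The picket gap is 73 mm.

Two posts, two rails, 10 pickets — a fence section. Span 1840 mm holds 10 pickets of 103 mm with 11 equal gaps: ⌊(1840 − 10·103) / 11⌋ = 73 mm.


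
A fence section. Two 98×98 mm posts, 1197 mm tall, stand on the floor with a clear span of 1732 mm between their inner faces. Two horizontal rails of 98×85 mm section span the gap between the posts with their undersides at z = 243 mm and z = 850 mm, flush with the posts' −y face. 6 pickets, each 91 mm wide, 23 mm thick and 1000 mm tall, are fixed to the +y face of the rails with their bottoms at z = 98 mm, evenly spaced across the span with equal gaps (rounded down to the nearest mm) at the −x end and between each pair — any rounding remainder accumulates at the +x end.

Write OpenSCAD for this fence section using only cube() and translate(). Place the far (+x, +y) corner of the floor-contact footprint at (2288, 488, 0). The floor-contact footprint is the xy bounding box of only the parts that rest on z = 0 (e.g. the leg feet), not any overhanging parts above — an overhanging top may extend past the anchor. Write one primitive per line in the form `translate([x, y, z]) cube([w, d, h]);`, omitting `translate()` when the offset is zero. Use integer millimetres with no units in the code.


translate([360, 390, 0]) cube([98, 98, 1197]);
translate([2190, 390, 0]) cube([98, 98, 1197]);
translate([458, 390, 243]) cube([1732, 98, 85]);
translate([458, 390, 850]) cube([1732, 98, 85]);
translate([627, 488, 98]) cube([91, 23, 1000]);
translate([887, 488, 98]) cube([91, 23, 1000]);
translate([1147, 488, 98]) cube([91, 23, 1000]);
translate([1407, 488, 98]) cube([91, 23, 1000]);
translate([1667, 488, 98]) cube([91, 23, 1000]);
translate([1927, 488, 98]) cube([91, 23, 1000]);


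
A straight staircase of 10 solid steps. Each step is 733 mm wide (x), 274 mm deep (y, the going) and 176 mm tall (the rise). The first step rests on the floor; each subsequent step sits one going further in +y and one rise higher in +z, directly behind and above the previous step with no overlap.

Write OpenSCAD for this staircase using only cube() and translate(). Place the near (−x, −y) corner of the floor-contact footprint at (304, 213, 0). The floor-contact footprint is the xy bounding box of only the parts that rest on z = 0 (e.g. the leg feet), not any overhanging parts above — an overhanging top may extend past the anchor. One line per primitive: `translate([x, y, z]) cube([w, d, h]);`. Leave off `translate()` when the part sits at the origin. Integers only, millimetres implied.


translate([304, 213, 0]) cube([733, 274, 176]);
translate([304, 487, 176]) cube([733, 274, 176]);
translate([304, 761, 352]) cube([733, 274, 176]);
translate([304, 1035, 528]) cube([733, 274, 176]);
translate([304, 1309, 704]) cube([733, 274, 176]);
translate([304, 1583, 880]) cube([733, 274, 176]);
translate([304, 1857, 1056]) cube([733, 274, 176]);
translate([304, 2131, 1232]) cube([733, 274, 176]);
translate([304, 2405, 1408]) cube([733, 274, 176]);
translate([304, 2679, 1584]) cube([733, 274, 176]);


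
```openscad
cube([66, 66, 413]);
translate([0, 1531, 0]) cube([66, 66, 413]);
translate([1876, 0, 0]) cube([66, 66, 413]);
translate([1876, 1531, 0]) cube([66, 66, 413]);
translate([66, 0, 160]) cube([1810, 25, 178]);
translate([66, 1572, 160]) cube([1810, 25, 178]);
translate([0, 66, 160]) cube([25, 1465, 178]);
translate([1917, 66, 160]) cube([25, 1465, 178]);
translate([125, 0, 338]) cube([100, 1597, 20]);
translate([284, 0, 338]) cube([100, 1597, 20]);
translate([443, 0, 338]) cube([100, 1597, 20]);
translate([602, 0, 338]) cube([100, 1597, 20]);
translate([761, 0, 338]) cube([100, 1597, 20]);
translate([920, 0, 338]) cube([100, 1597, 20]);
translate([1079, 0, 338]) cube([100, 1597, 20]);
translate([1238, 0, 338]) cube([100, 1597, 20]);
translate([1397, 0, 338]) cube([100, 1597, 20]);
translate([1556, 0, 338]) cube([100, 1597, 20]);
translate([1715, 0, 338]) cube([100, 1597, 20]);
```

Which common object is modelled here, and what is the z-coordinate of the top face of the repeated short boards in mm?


A bed frame. The slat-top height is 358 mm.

Four posts, four rails, and a row of slats — a bed frame. Slats sit on the rails at z = 160 + 178 = 338; with slat thickness 20, the top is 358 mm.


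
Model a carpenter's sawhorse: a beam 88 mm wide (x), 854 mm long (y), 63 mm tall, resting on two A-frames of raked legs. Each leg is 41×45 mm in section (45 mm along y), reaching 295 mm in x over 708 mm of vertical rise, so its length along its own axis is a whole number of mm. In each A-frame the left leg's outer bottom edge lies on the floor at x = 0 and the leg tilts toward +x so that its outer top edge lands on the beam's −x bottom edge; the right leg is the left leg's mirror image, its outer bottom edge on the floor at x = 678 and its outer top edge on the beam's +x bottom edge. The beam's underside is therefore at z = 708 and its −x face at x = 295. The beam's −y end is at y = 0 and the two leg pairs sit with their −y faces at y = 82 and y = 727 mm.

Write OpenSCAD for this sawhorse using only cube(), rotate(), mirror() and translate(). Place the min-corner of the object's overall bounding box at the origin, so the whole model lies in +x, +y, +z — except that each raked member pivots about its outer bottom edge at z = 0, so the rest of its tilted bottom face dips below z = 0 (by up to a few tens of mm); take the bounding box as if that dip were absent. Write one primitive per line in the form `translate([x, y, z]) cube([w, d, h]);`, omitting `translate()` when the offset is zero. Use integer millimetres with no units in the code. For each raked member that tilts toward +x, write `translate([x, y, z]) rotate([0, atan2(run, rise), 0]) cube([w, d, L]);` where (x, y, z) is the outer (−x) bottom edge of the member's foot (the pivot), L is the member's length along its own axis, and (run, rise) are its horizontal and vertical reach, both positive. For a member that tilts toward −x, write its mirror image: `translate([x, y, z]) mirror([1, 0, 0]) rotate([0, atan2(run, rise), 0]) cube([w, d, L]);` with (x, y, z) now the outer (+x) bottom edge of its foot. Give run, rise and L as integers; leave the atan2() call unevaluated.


// leg length = √(295² + 708²) = 767
// right-leg outer foot x = 2·295 + 88 = 678
// beam min-corner = (295, 0, 708)
translate([295, 0, 708]) cube([88, 854, 63]);
translate([0, 82, 0]) rotate([0, atan2(295, 708), 0]) cube([41, 45, 767]);
translate([678, 82, 0]) mirror([1, 0, 0]) rotate([0, atan2(295, 708), 0]) cube([41, 45, 767]);
translate([0, 727, 0]) rotate([0, atan2(295, 708), 0]) cube([41, 45, 767]);
translate([678, 727, 0]) mirror([1, 0, 0]) rotate([0, atan2(295, 708), 0]) cube([41, 45, 767]);
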